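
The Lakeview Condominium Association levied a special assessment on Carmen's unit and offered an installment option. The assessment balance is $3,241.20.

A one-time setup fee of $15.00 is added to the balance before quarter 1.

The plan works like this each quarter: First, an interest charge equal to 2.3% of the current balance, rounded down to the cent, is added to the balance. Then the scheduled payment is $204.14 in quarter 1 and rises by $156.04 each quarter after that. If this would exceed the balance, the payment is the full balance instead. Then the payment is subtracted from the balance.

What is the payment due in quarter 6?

$984.34

# | Opening | Interest | Payment | End bal
1 | $3,256.20 | $74.89 | $204.14 | $3,126.95
2 | $3,126.95 | $71.91 | $360.18 | $2,838.68
3 | $2,838.68 | $65.28 | $516.22 | $2,387.74
4 | $2,387.74 | $54.91 | $672.26 | $1,770.39
5 | $1,770.39 | $40.71 | $828.30 | $982.80
6 | $982.80 | $22.60 | $984.34 | $21.06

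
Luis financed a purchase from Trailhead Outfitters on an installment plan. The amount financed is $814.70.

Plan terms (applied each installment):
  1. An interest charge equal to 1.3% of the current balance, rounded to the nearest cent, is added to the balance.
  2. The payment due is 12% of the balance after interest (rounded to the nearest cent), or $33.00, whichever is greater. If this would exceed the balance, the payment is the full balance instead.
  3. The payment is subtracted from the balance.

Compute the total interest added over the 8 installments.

Installment 1: opening $814.70; interest $10.59 → $825.29; payment $99.03; balance $726.26
Installment 2: opening $726.26; interest $9.44 → $735.70; payment $88.28; balance $647.42
Installment 3: opening $647.42; interest $8.42 → $655.84; payment $78.70; balance $577.14
Installment 4: opening $577.14; interest $7.50 → $584.64; payment $70.16; balance $514.48
Installment 5: opening $514.48; interest $6.69 → $521.17; payment $62.54; balance $458.63
Installment 6: opening $458.63; interest $5.96 → $464.59; payment $55.75; balance $408.84
Installment 7: opening $408.84; interest $5.31 → $414.15; payment $49.70; balance $364.45
Installment 8: opening $364.45; interest $4.74 → $369.19; payment $44.30; balance $324.89
Total interest: $10.59 + $9.44 + $8.42 + $7.50 + $6.69 + $5.96 + $5.31 + $4.74 = $58.65

$58.65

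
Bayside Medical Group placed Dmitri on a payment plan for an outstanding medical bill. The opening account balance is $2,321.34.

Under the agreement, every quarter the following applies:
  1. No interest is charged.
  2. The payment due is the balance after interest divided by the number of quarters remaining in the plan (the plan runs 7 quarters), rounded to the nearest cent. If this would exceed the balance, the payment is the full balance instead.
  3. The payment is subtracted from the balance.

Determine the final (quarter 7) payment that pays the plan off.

# | Opening | Payment | End bal
1 | $2,321.34 | $331.62 | $1,989.72
2 | $1,989.72 | $331.62 | $1,658.10
3 | $1,658.10 | $331.62 | $1,326.48
4 | $1,326.48 | $331.62 | $994.86
5 | $994.86 | $331.62 | $663.24
6 | $663.24 | $331.62 | $331.62
7 | $331.62 | $331.62 | $0.00

$331.62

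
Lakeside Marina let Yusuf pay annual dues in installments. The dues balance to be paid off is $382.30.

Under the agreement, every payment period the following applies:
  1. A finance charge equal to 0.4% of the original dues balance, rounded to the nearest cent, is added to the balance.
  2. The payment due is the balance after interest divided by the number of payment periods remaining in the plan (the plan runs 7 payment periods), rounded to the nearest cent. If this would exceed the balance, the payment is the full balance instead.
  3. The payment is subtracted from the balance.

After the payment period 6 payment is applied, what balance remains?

Payment period 1: $382.30 +$1.53 interest = $383.83; pay $54.83 → $329.00
Payment period 2: $329.00 +$1.53 interest = $330.53; pay $55.09 → $275.44
Payment period 3: $275.44 +$1.53 interest = $276.97; pay $55.39 → $221.58
Payment period 4: $221.58 +$1.53 interest = $223.11; pay $55.78 → $167.33
Payment period 5: $167.33 +$1.53 interest = $168.86; pay $56.29 → $112.57
Payment period 6: $112.57 +$1.53 interest = $114.10; pay $57.05 → $57.05

$57.05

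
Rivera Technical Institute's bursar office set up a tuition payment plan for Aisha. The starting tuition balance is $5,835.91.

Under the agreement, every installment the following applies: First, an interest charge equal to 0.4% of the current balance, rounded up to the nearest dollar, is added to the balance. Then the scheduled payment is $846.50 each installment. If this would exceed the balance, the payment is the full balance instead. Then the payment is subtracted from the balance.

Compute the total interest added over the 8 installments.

Installment 1: opening $5,835.91; interest $24.00 → $5,859.91; payment $846.50; balance $5,013.41
Installment 2: opening $5,013.41; interest $21.00 → $5,034.41; payment $846.50; balance $4,187.91
Installment 3: opening $4,187.91; interest $17.00 → $4,204.91; payment $846.50; balance $3,358.41
Installment 4: opening $3,358.41; interest $14.00 → $3,372.41; payment $846.50; balance $2,525.91
Installment 5: opening $2,525.91; interest $11.00 → $2,536.91; payment $846.50; balance $1,690.41
Installment 6: opening $1,690.41; interest $7.00 → $1,697.41; payment $846.50; balance $850.91
Installment 7: opening $850.91; interest $4.00 → $854.91; payment $846.50; balance $8.41
Installment 8: opening $8.41; interest $1.00 → $9.41; payment $9.41; balance $0.00
Total interest: $24.00 + $21.00 + $17.00 + $14.00 + $11.00 + $7.00 + $4.00 + $1.00 = $99.00

$99.00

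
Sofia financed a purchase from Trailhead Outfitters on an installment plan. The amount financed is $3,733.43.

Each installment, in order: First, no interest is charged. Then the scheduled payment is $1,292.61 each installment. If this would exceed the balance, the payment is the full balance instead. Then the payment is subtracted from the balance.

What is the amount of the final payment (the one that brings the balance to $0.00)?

# | Opening | Payment | End bal
1 | $3,733.43 | $1,292.61 | $2,440.82
2 | $2,440.82 | $1,292.61 | $1,148.21
3 | $1,148.21 | $1,148.21 | $0.00

$1,148.21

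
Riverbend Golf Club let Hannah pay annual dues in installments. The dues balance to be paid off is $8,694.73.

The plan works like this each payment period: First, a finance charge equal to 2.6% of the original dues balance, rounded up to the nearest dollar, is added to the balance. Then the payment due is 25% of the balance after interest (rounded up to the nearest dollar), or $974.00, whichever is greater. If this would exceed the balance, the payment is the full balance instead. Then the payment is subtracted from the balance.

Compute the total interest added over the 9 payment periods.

$2,043.00

# | Opening | Interest | Payment | End bal
1 | $8,694.73 | $227.00 | $2,231.00 | $6,690.73
2 | $6,690.73 | $227.00 | $1,730.00 | $5,187.73
3 | $5,187.73 | $227.00 | $1,354.00 | $4,060.73
4 | $4,060.73 | $227.00 | $1,072.00 | $3,215.73
5 | $3,215.73 | $227.00 | $974.00 | $2,468.73
6 | $2,468.73 | $227.00 | $974.00 | $1,721.73
7 | $1,721.73 | $227.00 | $974.00 | $974.73
8 | $974.73 | $227.00 | $974.00 | $227.73
9 | $227.73 | $227.00 | $454.73 | $0.00
Total interest: $227.00 + $227.00 + $227.00 + $227.00 + $227.00 + $227.00 + $227.00 + $227.00 + $227.00 = $2,043.00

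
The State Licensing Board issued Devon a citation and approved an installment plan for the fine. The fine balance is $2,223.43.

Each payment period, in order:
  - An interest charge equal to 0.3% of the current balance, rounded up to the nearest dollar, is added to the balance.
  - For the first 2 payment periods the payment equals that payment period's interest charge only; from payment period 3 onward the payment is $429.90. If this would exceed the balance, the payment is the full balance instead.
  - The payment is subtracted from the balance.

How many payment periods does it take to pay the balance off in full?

# | Opening | Interest | Payment | End bal
1 | $2,223.43 | $7.00 | $7.00 | $2,223.43
2 | $2,223.43 | $7.00 | $7.00 | $2,223.43
3 | $2,223.43 | $7.00 | $429.90 | $1,800.53
4 | $1,800.53 | $6.00 | $429.90 | $1,376.63
5 | $1,376.63 | $5.00 | $429.90 | $951.73
6 | $951.73 | $3.00 | $429.90 | $524.83
7 | $524.83 | $2.00 | $429.90 | $96.93
8 | $96.93 | $1.00 | $97.93 | $0.00
Balance reaches $0.00 in payment period 8.

8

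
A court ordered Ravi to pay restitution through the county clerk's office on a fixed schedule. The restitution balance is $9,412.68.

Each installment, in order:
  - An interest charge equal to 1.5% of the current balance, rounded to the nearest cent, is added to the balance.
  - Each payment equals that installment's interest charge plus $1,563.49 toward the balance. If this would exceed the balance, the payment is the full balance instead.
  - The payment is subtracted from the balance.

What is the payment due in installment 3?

Installment 1: opening $9,412.68; interest $141.19 → $9,553.87; payment $1,704.68; balance $7,849.19
Installment 2: opening $7,849.19; interest $117.74 → $7,966.93; payment $1,681.23; balance $6,285.70
Installment 3: opening $6,285.70; interest $94.29 → $6,379.99; payment $1,657.78; balance $4,722.21

$1,657.78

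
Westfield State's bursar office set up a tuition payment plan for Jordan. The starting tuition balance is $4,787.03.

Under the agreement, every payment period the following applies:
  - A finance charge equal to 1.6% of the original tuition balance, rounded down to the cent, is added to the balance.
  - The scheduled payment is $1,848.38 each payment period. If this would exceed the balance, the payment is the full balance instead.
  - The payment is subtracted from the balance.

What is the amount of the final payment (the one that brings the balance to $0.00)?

# | Opening | Interest | Payment | End bal
1 | $4,787.03 | $76.59 | $1,848.38 | $3,015.24
2 | $3,015.24 | $76.59 | $1,848.38 | $1,243.45
3 | $1,243.45 | $76.59 | $1,320.04 | $0.00

$1,320.04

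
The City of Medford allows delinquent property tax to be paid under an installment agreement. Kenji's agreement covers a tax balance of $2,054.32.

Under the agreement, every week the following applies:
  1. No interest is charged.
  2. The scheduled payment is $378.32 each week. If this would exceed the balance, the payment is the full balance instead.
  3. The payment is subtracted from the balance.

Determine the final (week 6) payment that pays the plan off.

Week 1: opening $2,054.32; payment $378.32; balance $1,676.00
Week 2: opening $1,676.00; payment $378.32; balance $1,297.68
Week 3: opening $1,297.68; payment $378.32; balance $919.36
Week 4: opening $919.36; payment $378.32; balance $541.04
Week 5: opening $541.04; payment $378.32; balance $162.72
Week 6: opening $162.72; payment $162.72; balance $0.00

$162.72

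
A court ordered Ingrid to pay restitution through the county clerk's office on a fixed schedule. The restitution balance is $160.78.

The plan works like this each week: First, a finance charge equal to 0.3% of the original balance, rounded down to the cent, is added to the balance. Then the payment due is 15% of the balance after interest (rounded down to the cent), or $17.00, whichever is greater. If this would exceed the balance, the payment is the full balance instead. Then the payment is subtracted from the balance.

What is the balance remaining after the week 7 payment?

$33.72

Week 1: opening $160.78; interest $0.48 → $161.26; payment $24.18; balance $137.08
Week 2: opening $137.08; interest $0.48 → $137.56; payment $20.63; balance $116.93
Week 3: opening $116.93; interest $0.48 → $117.41; payment $17.61; balance $99.80
Week 4: opening $99.80; interest $0.48 → $100.28; payment $17.00; balance $83.28
Week 5: opening $83.28; interest $0.48 → $83.76; payment $17.00; balance $66.76
Week 6: opening $66.76; interest $0.48 → $67.24; payment $17.00; balance $50.24
Week 7: opening $50.24; interest $0.48 → $50.72; payment $17.00; balance $33.72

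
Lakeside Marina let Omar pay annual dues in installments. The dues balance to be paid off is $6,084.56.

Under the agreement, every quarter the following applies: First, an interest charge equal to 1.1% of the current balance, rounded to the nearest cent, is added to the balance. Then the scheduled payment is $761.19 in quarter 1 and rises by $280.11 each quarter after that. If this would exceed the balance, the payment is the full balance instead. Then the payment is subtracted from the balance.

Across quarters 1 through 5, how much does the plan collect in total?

$6,311.01

Quarter 1: $6,084.56 +$66.93 interest = $6,151.49; pay $761.19 → $5,390.30
Quarter 2: $5,390.30 +$59.29 interest = $5,449.59; pay $1,041.30 → $4,408.29
Quarter 3: $4,408.29 +$48.49 interest = $4,456.78; pay $1,321.41 → $3,135.37
Quarter 4: $3,135.37 +$34.49 interest = $3,169.86; pay $1,601.52 → $1,568.34
Quarter 5: $1,568.34 +$17.25 interest = $1,585.59; pay $1,585.59 → $0.00
Total paid: $6,311.01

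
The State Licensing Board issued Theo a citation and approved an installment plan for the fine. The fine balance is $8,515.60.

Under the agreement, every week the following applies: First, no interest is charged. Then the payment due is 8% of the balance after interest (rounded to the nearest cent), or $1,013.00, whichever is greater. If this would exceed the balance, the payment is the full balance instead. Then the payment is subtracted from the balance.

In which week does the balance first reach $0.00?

# | Opening | Payment | End bal
1 | $8,515.60 | $1,013.00 | $7,502.60
2 | $7,502.60 | $1,013.00 | $6,489.60
3 | $6,489.60 | $1,013.00 | $5,476.60
4 | $5,476.60 | $1,013.00 | $4,463.60
5 | $4,463.60 | $1,013.00 | $3,450.60
6 | $3,450.60 | $1,013.00 | $2,437.60
7 | $2,437.60 | $1,013.00 | $1,424.60
8 | $1,424.60 | $1,013.00 | $411.60
9 | $411.60 | $411.60 | $0.00
Balance reaches $0.00 in week 9.

9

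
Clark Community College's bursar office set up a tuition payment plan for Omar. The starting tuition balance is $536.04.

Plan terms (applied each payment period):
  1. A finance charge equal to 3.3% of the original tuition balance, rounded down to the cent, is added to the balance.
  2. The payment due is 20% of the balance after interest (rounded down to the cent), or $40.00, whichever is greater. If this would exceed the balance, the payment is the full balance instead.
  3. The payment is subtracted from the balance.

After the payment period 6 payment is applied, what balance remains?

$192.71

# | Opening | Interest | Payment | End bal
1 | $536.04 | $17.68 | $110.74 | $442.98
2 | $442.98 | $17.68 | $92.13 | $368.53
3 | $368.53 | $17.68 | $77.24 | $308.97
4 | $308.97 | $17.68 | $65.33 | $261.32
5 | $261.32 | $17.68 | $55.80 | $223.20
6 | $223.20 | $17.68 | $48.17 | $192.71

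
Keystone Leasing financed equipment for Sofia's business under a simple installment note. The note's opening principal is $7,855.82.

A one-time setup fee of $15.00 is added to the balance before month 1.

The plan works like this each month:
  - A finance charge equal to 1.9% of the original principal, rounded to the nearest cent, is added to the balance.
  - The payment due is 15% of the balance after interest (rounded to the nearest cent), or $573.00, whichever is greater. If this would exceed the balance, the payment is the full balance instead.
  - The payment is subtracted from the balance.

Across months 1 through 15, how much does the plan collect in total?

$10,109.72

Month 1: $7,870.82 +$149.26 interest = $8,020.08; pay $1,203.01 → $6,817.07
Month 2: $6,817.07 +$149.26 interest = $6,966.33; pay $1,044.95 → $5,921.38
Month 3: $5,921.38 +$149.26 interest = $6,070.64; pay $910.60 → $5,160.04
Month 4: $5,160.04 +$149.26 interest = $5,309.30; pay $796.40 → $4,512.90
Month 5: $4,512.90 +$149.26 interest = $4,662.16; pay $699.32 → $3,962.84
Month 6: $3,962.84 +$149.26 interest = $4,112.10; pay $616.82 → $3,495.28
Month 7: $3,495.28 +$149.26 interest = $3,644.54; pay $573.00 → $3,071.54
Month 8: $3,071.54 +$149.26 interest = $3,220.80; pay $573.00 → $2,647.80
Month 9: $2,647.80 +$149.26 interest = $2,797.06; pay $573.00 → $2,224.06
Month 10: $2,224.06 +$149.26 interest = $2,373.32; pay $573.00 → $1,800.32
Month 11: $1,800.32 +$149.26 interest = $1,949.58; pay $573.00 → $1,376.58
Month 12: $1,376.58 +$149.26 interest = $1,525.84; pay $573.00 → $952.84
Month 13: $952.84 +$149.26 interest = $1,102.10; pay $573.00 → $529.10
Month 14: $529.10 +$149.26 interest = $678.36; pay $573.00 → $105.36
Month 15: $105.36 +$149.26 interest = $254.62; pay $254.62 → $0.00
Total paid: $10,109.72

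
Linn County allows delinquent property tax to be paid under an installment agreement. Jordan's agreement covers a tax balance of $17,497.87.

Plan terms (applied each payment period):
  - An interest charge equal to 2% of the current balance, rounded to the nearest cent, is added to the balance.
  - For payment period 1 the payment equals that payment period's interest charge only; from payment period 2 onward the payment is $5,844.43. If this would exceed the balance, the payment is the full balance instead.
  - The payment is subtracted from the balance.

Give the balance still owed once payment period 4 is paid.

$682.59

Payment period 1: opening $17,497.87; interest $349.96 → $17,847.83; payment $349.96; balance $17,497.87
Payment period 2: opening $17,497.87; interest $349.96 → $17,847.83; payment $5,844.43; balance $12,003.40
Payment period 3: opening $12,003.40; interest $240.07 → $12,243.47; payment $5,844.43; balance $6,399.04
Payment period 4: opening $6,399.04; interest $127.98 → $6,527.02; payment $5,844.43; balance $682.59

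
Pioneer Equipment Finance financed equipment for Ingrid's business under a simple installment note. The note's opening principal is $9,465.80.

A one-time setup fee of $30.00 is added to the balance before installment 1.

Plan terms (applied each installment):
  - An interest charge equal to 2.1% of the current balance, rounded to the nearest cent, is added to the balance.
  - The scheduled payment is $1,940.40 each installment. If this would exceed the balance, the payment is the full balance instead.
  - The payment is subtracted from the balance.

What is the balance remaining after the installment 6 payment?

$0.00

# | Opening | Interest | Payment | End bal
1 | $9,495.80 | $199.41 | $1,940.40 | $7,754.81
2 | $7,754.81 | $162.85 | $1,940.40 | $5,977.26
3 | $5,977.26 | $125.52 | $1,940.40 | $4,162.38
4 | $4,162.38 | $87.41 | $1,940.40 | $2,309.39
5 | $2,309.39 | $48.50 | $1,940.40 | $417.49
6 | $417.49 | $8.77 | $426.26 | $0.00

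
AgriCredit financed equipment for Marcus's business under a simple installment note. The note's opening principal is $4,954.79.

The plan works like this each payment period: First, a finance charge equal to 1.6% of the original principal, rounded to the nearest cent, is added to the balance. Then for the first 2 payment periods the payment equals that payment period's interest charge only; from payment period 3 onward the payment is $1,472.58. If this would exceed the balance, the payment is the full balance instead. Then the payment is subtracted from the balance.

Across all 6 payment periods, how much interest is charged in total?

Payment period 1: $4,954.79 +$79.28 interest = $5,034.07; pay $79.28 → $4,954.79
Payment period 2: $4,954.79 +$79.28 interest = $5,034.07; pay $79.28 → $4,954.79
Payment period 3: $4,954.79 +$79.28 interest = $5,034.07; pay $1,472.58 → $3,561.49
Payment period 4: $3,561.49 +$79.28 interest = $3,640.77; pay $1,472.58 → $2,168.19
Payment period 5: $2,168.19 +$79.28 interest = $2,247.47; pay $1,472.58 → $774.89
Payment period 6: $774.89 +$79.28 interest = $854.17; pay $854.17 → $0.00
Total interest: $79.28 + $79.28 + $79.28 + $79.28 + $79.28 + $79.28 = $475.68

$475.68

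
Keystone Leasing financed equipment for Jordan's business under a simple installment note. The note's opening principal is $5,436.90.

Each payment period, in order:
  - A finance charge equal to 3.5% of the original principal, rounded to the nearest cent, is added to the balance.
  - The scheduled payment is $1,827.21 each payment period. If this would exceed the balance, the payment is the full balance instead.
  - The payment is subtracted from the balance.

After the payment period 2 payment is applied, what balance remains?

Payment period 1: opening $5,436.90; interest $190.29 → $5,627.19; payment $1,827.21; balance $3,799.98
Payment period 2: opening $3,799.98; interest $190.29 → $3,990.27; payment $1,827.21; balance $2,163.06

$2,163.06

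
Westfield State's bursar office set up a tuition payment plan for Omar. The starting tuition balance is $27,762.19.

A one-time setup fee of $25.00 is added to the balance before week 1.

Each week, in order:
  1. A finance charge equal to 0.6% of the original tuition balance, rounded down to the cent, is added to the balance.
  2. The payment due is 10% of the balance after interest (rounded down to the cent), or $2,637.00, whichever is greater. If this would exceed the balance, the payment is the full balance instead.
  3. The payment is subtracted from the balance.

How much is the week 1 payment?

$2,795.37

Week 1: opening $27,787.19; interest $166.57 → $27,953.76; payment $2,795.37; balance $25,158.39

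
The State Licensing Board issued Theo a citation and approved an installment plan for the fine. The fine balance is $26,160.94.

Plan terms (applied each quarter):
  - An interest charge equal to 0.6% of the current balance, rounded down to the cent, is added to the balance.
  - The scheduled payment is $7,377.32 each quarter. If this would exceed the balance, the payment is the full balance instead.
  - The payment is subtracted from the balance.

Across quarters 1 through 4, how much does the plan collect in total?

$26,527.81

# | Opening | Interest | Payment | End bal
1 | $26,160.94 | $156.96 | $7,377.32 | $18,940.58
2 | $18,940.58 | $113.64 | $7,377.32 | $11,676.90
3 | $11,676.90 | $70.06 | $7,377.32 | $4,369.64
4 | $4,369.64 | $26.21 | $4,395.85 | $0.00
Total paid: $26,527.81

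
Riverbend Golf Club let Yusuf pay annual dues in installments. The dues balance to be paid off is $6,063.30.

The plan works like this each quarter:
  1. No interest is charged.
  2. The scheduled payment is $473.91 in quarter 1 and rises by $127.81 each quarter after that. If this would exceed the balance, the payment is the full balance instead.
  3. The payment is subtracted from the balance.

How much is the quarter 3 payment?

$729.53

# | Opening | Payment | End bal
1 | $6,063.30 | $473.91 | $5,589.39
2 | $5,589.39 | $601.72 | $4,987.67
3 | $4,987.67 | $729.53 | $4,258.14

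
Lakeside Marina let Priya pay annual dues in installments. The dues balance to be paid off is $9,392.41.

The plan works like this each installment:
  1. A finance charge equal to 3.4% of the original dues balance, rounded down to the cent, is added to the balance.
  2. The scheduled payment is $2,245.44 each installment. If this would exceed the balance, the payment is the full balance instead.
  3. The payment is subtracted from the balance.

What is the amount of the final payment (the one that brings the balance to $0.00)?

$2,007.35

# | Opening | Interest | Payment | End bal
1 | $9,392.41 | $319.34 | $2,245.44 | $7,466.31
2 | $7,466.31 | $319.34 | $2,245.44 | $5,540.21
3 | $5,540.21 | $319.34 | $2,245.44 | $3,614.11
4 | $3,614.11 | $319.34 | $2,245.44 | $1,688.01
5 | $1,688.01 | $319.34 | $2,007.35 | $0.00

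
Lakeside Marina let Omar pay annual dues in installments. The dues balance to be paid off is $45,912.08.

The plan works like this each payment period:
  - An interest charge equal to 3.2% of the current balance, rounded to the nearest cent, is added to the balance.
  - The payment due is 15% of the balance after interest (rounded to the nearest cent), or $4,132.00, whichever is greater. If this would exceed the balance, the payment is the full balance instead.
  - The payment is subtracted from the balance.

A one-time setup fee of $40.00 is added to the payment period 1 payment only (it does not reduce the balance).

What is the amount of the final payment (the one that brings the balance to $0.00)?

Payment period 1: $45,912.08 +$1,469.19 interest = $47,381.27; pay $7,107.19 (+ $40.00 fee) → $40,274.08
Payment period 2: $40,274.08 +$1,288.77 interest = $41,562.85; pay $6,234.43 → $35,328.42
Payment period 3: $35,328.42 +$1,130.51 interest = $36,458.93; pay $5,468.84 → $30,990.09
Payment period 4: $30,990.09 +$991.68 interest = $31,981.77; pay $4,797.27 → $27,184.50
Payment period 5: $27,184.50 +$869.90 interest = $28,054.40; pay $4,208.16 → $23,846.24
Payment period 6: $23,846.24 +$763.08 interest = $24,609.32; pay $4,132.00 → $20,477.32
Payment period 7: $20,477.32 +$655.27 interest = $21,132.59; pay $4,132.00 → $17,000.59
Payment period 8: $17,000.59 +$544.02 interest = $17,544.61; pay $4,132.00 → $13,412.61
Payment period 9: $13,412.61 +$429.20 interest = $13,841.81; pay $4,132.00 → $9,709.81
Payment period 10: $9,709.81 +$310.71 interest = $10,020.52; pay $4,132.00 → $5,888.52
Payment period 11: $5,888.52 +$188.43 interest = $6,076.95; pay $4,132.00 → $1,944.95
Payment period 12: $1,944.95 +$62.24 interest = $2,007.19; pay $2,007.19 → $0.00

$2,007.19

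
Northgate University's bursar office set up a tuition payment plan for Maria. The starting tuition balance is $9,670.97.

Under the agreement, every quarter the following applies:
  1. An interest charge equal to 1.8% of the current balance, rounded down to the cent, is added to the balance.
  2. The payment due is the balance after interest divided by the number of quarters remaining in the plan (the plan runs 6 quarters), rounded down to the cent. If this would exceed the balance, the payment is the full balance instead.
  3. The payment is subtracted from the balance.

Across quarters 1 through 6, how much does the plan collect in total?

Quarter 1: opening $9,670.97; interest $174.07 → $9,845.04; payment $1,640.84; balance $8,204.20
Quarter 2: opening $8,204.20; interest $147.67 → $8,351.87; payment $1,670.37; balance $6,681.50
Quarter 3: opening $6,681.50; interest $120.26 → $6,801.76; payment $1,700.44; balance $5,101.32
Quarter 4: opening $5,101.32; interest $91.82 → $5,193.14; payment $1,731.04; balance $3,462.10
Quarter 5: opening $3,462.10; interest $62.31 → $3,524.41; payment $1,762.20; balance $1,762.21
Quarter 6: opening $1,762.21; interest $31.71 → $1,793.92; payment $1,793.92; balance $0.00
Total paid: $10,298.81

$10,298.81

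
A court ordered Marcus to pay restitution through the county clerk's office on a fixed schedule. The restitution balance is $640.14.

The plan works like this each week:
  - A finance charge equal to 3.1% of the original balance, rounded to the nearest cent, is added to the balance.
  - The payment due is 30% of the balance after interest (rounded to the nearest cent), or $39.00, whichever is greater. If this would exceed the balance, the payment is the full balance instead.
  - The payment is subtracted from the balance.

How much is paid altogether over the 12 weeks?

$878.22

Week 1: $640.14 +$19.84 interest = $659.98; pay $197.99 → $461.99
Week 2: $461.99 +$19.84 interest = $481.83; pay $144.55 → $337.28
Week 3: $337.28 +$19.84 interest = $357.12; pay $107.14 → $249.98
Week 4: $249.98 +$19.84 interest = $269.82; pay $80.95 → $188.87
Week 5: $188.87 +$19.84 interest = $208.71; pay $62.61 → $146.10
Week 6: $146.10 +$19.84 interest = $165.94; pay $49.78 → $116.16
Week 7: $116.16 +$19.84 interest = $136.00; pay $40.80 → $95.20
Week 8: $95.20 +$19.84 interest = $115.04; pay $39.00 → $76.04
Week 9: $76.04 +$19.84 interest = $95.88; pay $39.00 → $56.88
Week 10: $56.88 +$19.84 interest = $76.72; pay $39.00 → $37.72
Week 11: $37.72 +$19.84 interest = $57.56; pay $39.00 → $18.56
Week 12: $18.56 +$19.84 interest = $38.40; pay $38.40 → $0.00
Total paid: $878.22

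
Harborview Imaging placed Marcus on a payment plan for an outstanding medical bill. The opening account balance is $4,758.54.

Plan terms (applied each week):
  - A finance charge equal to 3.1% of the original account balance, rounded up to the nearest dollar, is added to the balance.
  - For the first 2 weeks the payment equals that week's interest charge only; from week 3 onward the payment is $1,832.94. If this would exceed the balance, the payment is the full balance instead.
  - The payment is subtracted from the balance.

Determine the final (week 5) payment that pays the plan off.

Week 1: $4,758.54 +$148.00 interest = $4,906.54; pay $148.00 → $4,758.54
Week 2: $4,758.54 +$148.00 interest = $4,906.54; pay $148.00 → $4,758.54
Week 3: $4,758.54 +$148.00 interest = $4,906.54; pay $1,832.94 → $3,073.60
Week 4: $3,073.60 +$148.00 interest = $3,221.60; pay $1,832.94 → $1,388.66
Week 5: $1,388.66 +$148.00 interest = $1,536.66; pay $1,536.66 → $0.00

$1,536.66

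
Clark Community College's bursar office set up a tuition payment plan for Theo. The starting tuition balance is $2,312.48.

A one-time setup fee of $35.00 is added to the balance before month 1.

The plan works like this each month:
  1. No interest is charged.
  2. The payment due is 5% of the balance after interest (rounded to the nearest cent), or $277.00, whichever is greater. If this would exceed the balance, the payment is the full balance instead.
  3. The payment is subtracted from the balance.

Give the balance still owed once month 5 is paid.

$962.48

Month 1: $2,347.48 − $277.00 → $2,070.48
Month 2: $2,070.48 − $277.00 → $1,793.48
Month 3: $1,793.48 − $277.00 → $1,516.48
Month 4: $1,516.48 − $277.00 → $1,239.48
Month 5: $1,239.48 − $277.00 → $962.48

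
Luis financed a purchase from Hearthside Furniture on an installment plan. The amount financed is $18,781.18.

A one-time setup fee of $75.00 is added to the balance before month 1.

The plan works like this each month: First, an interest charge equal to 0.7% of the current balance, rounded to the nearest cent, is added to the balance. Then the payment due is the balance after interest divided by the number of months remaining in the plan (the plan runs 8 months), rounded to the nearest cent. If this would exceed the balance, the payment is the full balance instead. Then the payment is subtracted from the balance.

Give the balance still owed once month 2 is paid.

$14,340.81

Month 1: opening $18,856.18; interest $131.99 → $18,988.17; payment $2,373.52; balance $16,614.65
Month 2: opening $16,614.65; interest $116.30 → $16,730.95; payment $2,390.14; balance $14,340.81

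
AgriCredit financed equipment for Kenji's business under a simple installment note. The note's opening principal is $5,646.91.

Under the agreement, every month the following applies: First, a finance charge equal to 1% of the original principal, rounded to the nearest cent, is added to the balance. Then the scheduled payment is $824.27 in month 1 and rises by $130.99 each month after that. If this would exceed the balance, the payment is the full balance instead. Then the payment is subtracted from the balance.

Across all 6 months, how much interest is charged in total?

Month 1: opening $5,646.91; interest $56.47 → $5,703.38; payment $824.27; balance $4,879.11
Month 2: opening $4,879.11; interest $56.47 → $4,935.58; payment $955.26; balance $3,980.32
Month 3: opening $3,980.32; interest $56.47 → $4,036.79; payment $1,086.25; balance $2,950.54
Month 4: opening $2,950.54; interest $56.47 → $3,007.01; payment $1,217.24; balance $1,789.77
Month 5: opening $1,789.77; interest $56.47 → $1,846.24; payment $1,348.23; balance $498.01
Month 6: opening $498.01; interest $56.47 → $554.48; payment $554.48; balance $0.00
Total interest: $56.47 + $56.47 + $56.47 + $56.47 + $56.47 + $56.47 = $338.82

$338.82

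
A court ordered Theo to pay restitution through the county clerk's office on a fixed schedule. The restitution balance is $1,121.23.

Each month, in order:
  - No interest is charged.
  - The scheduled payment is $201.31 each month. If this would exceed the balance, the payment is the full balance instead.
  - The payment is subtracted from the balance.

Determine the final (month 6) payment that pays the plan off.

Month 1: opening $1,121.23; payment $201.31; balance $919.92
Month 2: opening $919.92; payment $201.31; balance $718.61
Month 3: opening $718.61; payment $201.31; balance $517.30
Month 4: opening $517.30; payment $201.31; balance $315.99
Month 5: opening $315.99; payment $201.31; balance $114.68
Month 6: opening $114.68; payment $114.68; balance $0.00

$114.68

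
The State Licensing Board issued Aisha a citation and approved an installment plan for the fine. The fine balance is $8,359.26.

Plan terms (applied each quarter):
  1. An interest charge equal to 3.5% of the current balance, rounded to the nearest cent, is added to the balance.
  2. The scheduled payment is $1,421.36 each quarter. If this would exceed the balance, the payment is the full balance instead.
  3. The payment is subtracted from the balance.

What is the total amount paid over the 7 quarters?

$9,527.50

Quarter 1: opening $8,359.26; interest $292.57 → $8,651.83; payment $1,421.36; balance $7,230.47
Quarter 2: opening $7,230.47; interest $253.07 → $7,483.54; payment $1,421.36; balance $6,062.18
Quarter 3: opening $6,062.18; interest $212.18 → $6,274.36; payment $1,421.36; balance $4,853.00
Quarter 4: opening $4,853.00; interest $169.86 → $5,022.86; payment $1,421.36; balance $3,601.50
Quarter 5: opening $3,601.50; interest $126.05 → $3,727.55; payment $1,421.36; balance $2,306.19
Quarter 6: opening $2,306.19; interest $80.72 → $2,386.91; payment $1,421.36; balance $965.55
Quarter 7: opening $965.55; interest $33.79 → $999.34; payment $999.34; balance $0.00
Total paid: $9,527.50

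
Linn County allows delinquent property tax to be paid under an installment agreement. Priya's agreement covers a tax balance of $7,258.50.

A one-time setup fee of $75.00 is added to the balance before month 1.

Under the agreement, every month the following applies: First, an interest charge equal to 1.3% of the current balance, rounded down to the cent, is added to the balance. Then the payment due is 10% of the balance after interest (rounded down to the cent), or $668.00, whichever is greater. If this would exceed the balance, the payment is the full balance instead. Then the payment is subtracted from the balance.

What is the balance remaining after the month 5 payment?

$4,306.23

Month 1: opening $7,333.50; interest $95.33 → $7,428.83; payment $742.88; balance $6,685.95
Month 2: opening $6,685.95; interest $86.91 → $6,772.86; payment $677.28; balance $6,095.58
Month 3: opening $6,095.58; interest $79.24 → $6,174.82; payment $668.00; balance $5,506.82
Month 4: opening $5,506.82; interest $71.58 → $5,578.40; payment $668.00; balance $4,910.40
Month 5: opening $4,910.40; interest $63.83 → $4,974.23; payment $668.00; balance $4,306.23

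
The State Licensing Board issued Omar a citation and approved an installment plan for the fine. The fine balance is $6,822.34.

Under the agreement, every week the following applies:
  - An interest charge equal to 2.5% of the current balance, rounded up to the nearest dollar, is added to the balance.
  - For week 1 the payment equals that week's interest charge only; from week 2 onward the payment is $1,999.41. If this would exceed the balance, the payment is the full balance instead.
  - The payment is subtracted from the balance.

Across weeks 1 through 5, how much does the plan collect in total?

Week 1: $6,822.34 +$171.00 interest = $6,993.34; pay $171.00 → $6,822.34
Week 2: $6,822.34 +$171.00 interest = $6,993.34; pay $1,999.41 → $4,993.93
Week 3: $4,993.93 +$125.00 interest = $5,118.93; pay $1,999.41 → $3,119.52
Week 4: $3,119.52 +$78.00 interest = $3,197.52; pay $1,999.41 → $1,198.11
Week 5: $1,198.11 +$30.00 interest = $1,228.11; pay $1,228.11 → $0.00
Total paid: $7,397.34

$7,397.34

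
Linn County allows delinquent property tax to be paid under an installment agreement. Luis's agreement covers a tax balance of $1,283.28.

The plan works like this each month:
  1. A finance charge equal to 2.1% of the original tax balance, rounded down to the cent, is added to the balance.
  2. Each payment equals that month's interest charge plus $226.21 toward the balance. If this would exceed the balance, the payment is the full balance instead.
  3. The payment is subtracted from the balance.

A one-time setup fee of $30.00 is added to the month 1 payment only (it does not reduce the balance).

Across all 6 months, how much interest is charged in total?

# | Opening | Interest | Payment | Fee | End bal
1 | $1,283.28 | $26.94 | $253.15 | $30.00 | $1,057.07
2 | $1,057.07 | $26.94 | $253.15 | — | $830.86
3 | $830.86 | $26.94 | $253.15 | — | $604.65
4 | $604.65 | $26.94 | $253.15 | — | $378.44
5 | $378.44 | $26.94 | $253.15 | — | $152.23
6 | $152.23 | $26.94 | $179.17 | — | $0.00
Total interest: $26.94 + $26.94 + $26.94 + $26.94 + $26.94 + $26.94 = $161.64

$161.64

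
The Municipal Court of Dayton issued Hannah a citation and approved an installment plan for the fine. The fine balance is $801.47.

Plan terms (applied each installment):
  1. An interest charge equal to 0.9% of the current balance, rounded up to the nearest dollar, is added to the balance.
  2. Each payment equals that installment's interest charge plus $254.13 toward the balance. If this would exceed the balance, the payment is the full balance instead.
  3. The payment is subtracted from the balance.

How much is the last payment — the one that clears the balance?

$40.08

Installment 1: $801.47 +$8.00 interest = $809.47; pay $262.13 → $547.34
Installment 2: $547.34 +$5.00 interest = $552.34; pay $259.13 → $293.21
Installment 3: $293.21 +$3.00 interest = $296.21; pay $257.13 → $39.08
Installment 4: $39.08 +$1.00 interest = $40.08; pay $40.08 → $0.00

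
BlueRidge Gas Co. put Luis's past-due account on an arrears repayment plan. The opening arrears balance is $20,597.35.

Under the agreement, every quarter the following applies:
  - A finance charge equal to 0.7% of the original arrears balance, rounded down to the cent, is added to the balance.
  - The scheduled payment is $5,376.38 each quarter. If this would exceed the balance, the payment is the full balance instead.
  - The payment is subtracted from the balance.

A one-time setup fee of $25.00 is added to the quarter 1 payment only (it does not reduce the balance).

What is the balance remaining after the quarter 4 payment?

$0.00

Quarter 1: opening $20,597.35; interest $144.18 → $20,741.53; payment $5,376.38 (+ $25.00 fee); balance $15,365.15
Quarter 2: opening $15,365.15; interest $144.18 → $15,509.33; payment $5,376.38; balance $10,132.95
Quarter 3: opening $10,132.95; interest $144.18 → $10,277.13; payment $5,376.38; balance $4,900.75
Quarter 4: opening $4,900.75; interest $144.18 → $5,044.93; payment $5,044.93; balance $0.00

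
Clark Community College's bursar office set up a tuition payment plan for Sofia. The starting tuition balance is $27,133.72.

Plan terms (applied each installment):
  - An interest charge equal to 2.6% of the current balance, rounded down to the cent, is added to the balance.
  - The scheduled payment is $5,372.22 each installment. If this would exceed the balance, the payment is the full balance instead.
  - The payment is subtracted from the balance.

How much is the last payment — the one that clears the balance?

$2,621.09

Installment 1: opening $27,133.72; interest $705.47 → $27,839.19; payment $5,372.22; balance $22,466.97
Installment 2: opening $22,466.97; interest $584.14 → $23,051.11; payment $5,372.22; balance $17,678.89
Installment 3: opening $17,678.89; interest $459.65 → $18,138.54; payment $5,372.22; balance $12,766.32
Installment 4: opening $12,766.32; interest $331.92 → $13,098.24; payment $5,372.22; balance $7,726.02
Installment 5: opening $7,726.02; interest $200.87 → $7,926.89; payment $5,372.22; balance $2,554.67
Installment 6: opening $2,554.67; interest $66.42 → $2,621.09; payment $2,621.09; balance $0.00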